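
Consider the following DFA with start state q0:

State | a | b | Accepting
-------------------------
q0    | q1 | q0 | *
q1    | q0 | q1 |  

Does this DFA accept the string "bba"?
Start in q0.
Read 'b': q0 → q0
Read 'b': q0 → q0
Read 'a': q0 → q1
Final state q1 is not accepting, so the string is rejected.

Final answer: No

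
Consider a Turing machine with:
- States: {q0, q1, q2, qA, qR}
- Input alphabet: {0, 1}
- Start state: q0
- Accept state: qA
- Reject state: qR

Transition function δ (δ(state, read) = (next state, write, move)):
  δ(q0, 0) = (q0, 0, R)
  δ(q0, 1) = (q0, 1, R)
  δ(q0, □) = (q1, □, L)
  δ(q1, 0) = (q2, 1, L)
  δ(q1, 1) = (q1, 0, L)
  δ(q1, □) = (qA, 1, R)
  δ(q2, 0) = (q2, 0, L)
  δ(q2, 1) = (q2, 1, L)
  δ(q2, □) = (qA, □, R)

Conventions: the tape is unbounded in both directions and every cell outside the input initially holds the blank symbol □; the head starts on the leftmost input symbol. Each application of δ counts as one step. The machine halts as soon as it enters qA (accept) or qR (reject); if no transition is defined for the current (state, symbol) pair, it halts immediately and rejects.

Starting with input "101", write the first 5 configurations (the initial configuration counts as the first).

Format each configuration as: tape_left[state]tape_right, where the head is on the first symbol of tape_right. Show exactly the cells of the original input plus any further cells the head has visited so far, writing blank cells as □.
Step 0: [q0]101 (head at position 0)
Step 1: δ(q0, 1) = (q0, 1, R)  ⊢  1[q0]01 (head at position 1)
Step 2: δ(q0, 0) = (q0, 0, R)  ⊢  10[q0]1 (head at position 2)
Step 3: δ(q0, 1) = (q0, 1, R)  ⊢  101[q0]□ (head at position 3)
Step 4: δ(q0, □) = (q1, □, L)  ⊢  10[q1]1□ (head at position 2)

Final answer: [q0]101 ⊢ 1[q0]01 ⊢ 10[q0]1 ⊢ 101[q0]□ ⊢ 10[q1]1□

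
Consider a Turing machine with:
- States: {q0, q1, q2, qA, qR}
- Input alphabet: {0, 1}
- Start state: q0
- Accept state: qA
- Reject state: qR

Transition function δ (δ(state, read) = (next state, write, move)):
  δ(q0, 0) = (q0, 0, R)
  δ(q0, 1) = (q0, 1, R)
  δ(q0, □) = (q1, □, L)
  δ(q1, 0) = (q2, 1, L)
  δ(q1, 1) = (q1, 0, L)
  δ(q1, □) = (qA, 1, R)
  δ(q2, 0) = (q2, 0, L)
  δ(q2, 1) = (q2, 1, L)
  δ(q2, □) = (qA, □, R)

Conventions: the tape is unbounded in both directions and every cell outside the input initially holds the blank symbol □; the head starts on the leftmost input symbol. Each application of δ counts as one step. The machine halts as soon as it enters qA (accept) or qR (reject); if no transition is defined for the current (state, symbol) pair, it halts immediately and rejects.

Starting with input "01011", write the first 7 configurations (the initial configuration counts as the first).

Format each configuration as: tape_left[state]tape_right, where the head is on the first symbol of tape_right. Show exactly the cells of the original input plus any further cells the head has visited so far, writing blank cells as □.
Step 0: [q0]01011 (head at position 0)
Step 1: δ(q0, 0) = (q0, 0, R)  ⊢  0[q0]1011 (head at position 1)
Step 2: δ(q0, 1) = (q0, 1, R)  ⊢  01[q0]011 (head at position 2)
Step 3: δ(q0, 0) = (q0, 0, R)  ⊢  010[q0]11 (head at position 3)
Step 4: δ(q0, 1) = (q0, 1, R)  ⊢  0101[q0]1 (head at position 4)
Step 5: δ(q0, 1) = (q0, 1, R)  ⊢  01011[q0]□ (head at position 5)
Step 6: δ(q0, □) = (q1, □, L)  ⊢  0101[q1]1□ (head at position 4)

Final answer: [q0]01011 ⊢ 0[q0]1011 ⊢ 01[q0]011 ⊢ 010[q0]11 ⊢ 0101[q0]1 ⊢ 01011[q0]□ ⊢ 0101[q1]1□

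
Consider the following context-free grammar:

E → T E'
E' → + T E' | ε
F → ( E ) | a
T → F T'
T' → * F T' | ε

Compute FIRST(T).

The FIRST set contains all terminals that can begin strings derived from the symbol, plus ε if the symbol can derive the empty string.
FIRST(F): F → ( E ) contributes '(' and F → a contributes 'a', so FIRST(F) = {(, a}. F is not nullable.
FIRST(T): T → F T' begins with F, and F is not nullable, so FIRST(T) = FIRST(F) = {(, a}.

Final answer: {(, a}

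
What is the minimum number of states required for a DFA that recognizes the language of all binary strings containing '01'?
Language: binary strings containing '01'
Lower bound (Myhill–Nerode): the prefixes ε, 0, 01 are pairwise distinguishable:
  ε vs 01: suffix ε distinguishes them (ε is rejected, 01 is accepted)
  0 vs 01: suffix ε distinguishes them (0 is rejected, 01 is accepted)
  ε vs 0: suffix 1 distinguishes them (ε·1 = 1 is rejected, 0·1 = 01 is accepted)
So any DFA needs at least 3 states.
Upper bound: a DFA with 3 states exists (one state per class above: 'no progress', 'last symbol 0', and 'seen 01' (accepting sink)).
Minimum states: 3

Final answer: 3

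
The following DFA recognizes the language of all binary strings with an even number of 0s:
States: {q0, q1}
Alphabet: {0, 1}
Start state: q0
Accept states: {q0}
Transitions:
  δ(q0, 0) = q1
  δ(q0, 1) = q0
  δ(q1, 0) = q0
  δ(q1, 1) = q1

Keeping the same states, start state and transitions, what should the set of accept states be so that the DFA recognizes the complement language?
The DFA is complete (every state has a transition on every symbol), so the complement
is recognized by the same DFA with accepting and non-accepting states swapped.
Original accept states: {q0}
Complement accept states = All states - Original accept states
= {q0, q1} - {q0}
= {q1}
Complement language: strings with an ODD number of 0s

Final answer: {q1}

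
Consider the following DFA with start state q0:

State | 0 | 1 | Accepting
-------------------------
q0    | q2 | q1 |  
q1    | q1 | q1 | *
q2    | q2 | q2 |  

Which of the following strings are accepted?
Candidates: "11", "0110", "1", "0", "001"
"11": q0 → q1 → q1; q1 is accepting → accepted
"0110": q0 → q2 → q2 → q2 → q2; q2 is not accepting → rejected
"1": q0 → q1; q1 is accepting → accepted
"0": q0 → q2; q2 is not accepting → rejected
"001": q0 → q2 → q2 → q2; q2 is not accepting → rejected

Final answer: "11", "1"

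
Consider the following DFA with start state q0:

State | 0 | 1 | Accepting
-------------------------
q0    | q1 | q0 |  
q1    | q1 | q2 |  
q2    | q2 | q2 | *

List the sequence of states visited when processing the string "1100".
q0 → q0 → q0 → q1 → q1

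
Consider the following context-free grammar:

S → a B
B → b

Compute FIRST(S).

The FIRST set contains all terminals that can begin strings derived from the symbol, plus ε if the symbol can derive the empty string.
S has the single production S → a B, whose right-hand side begins with the terminal a. So FIRST(S) = {a}.

Final answer: {a}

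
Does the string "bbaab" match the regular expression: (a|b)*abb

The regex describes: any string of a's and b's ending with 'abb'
No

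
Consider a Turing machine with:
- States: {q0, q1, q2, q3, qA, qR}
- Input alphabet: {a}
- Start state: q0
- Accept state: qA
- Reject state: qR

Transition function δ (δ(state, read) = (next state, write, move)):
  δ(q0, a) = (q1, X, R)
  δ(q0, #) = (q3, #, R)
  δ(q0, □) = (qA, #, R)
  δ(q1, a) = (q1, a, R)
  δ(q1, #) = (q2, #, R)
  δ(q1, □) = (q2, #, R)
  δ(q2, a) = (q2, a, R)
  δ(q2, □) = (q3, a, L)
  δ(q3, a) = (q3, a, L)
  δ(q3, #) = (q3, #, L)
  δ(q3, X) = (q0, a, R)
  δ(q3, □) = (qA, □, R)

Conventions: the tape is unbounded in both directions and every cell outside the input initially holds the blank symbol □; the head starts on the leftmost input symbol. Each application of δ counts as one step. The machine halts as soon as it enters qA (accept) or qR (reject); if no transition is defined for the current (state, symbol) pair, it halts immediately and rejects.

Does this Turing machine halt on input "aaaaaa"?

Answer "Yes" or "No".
Trace (configuration after each step, as tape_left[state]tape_right with head position):
Step 0: [q0]aaaaaa (head at position 0)
Step 1: X[q1]aaaaa (head 1)
Step 2: Xa[q1]aaaa (head 2)
Step 3: Xaa[q1]aaa (head 3)
Step 4: Xaaa[q1]aa (head 4)
Step 5: Xaaaa[q1]a (head 5)
Step 6: Xaaaaa[q1]□ (head 6)
Step 7: Xaaaaa#[q2]□ (head 7)
Step 8: Xaaaaa[q3]#a (head 6)
Step 9: Xaaaa[q3]a#a (head 5)
Step 10: Xaaa[q3]aa#a (head 4)
Step 11: Xaa[q3]aaa#a (head 3)
Step 12: Xa[q3]aaaa#a (head 2)
Step 13: X[q3]aaaaa#a (head 1)
Step 14: [q3]Xaaaaa#a (head 0)
Step 15: a[q0]aaaaa#a (head 1)
Step 16: aX[q1]aaaa#a (head 2)
Step 17: aXa[q1]aaa#a (head 3)
Step 18: aXaa[q1]aa#a (head 4)
Step 19: aXaaa[q1]a#a (head 5)
Step 20: aXaaaa[q1]#a (head 6)
Step 21: aXaaaa#[q2]a (head 7)
Step 22: aXaaaa#a[q2]□ (head 8)
Step 23: aXaaaa#[q3]aa (head 7)
Step 24: aXaaaa[q3]#aa (head 6)
Step 25: aXaaa[q3]a#aa (head 5)
Step 26: aXaa[q3]aa#aa (head 4)
Step 27: aXa[q3]aaa#aa (head 3)
Step 28: aX[q3]aaaa#aa (head 2)
Step 29: a[q3]Xaaaa#aa (head 1)
Step 30: aa[q0]aaaa#aa (head 2)
Step 31: aaX[q1]aaa#aa (head 3)
Step 32: aaXa[q1]aa#aa (head 4)
Step 33: aaXaa[q1]a#aa (head 5)
Step 34: aaXaaa[q1]#aa (head 6)
Step 35: aaXaaa#[q2]aa (head 7)
Step 36: aaXaaa#a[q2]a (head 8)
Step 37: aaXaaa#aa[q2]□ (head 9)
Step 38: aaXaaa#a[q3]aa (head 8)
Step 39: aaXaaa#[q3]aaa (head 7)
Step 40: aaXaaa[q3]#aaa (head 6)
Step 41: aaXaa[q3]a#aaa (head 5)
Step 42: aaXa[q3]aa#aaa (head 4)
Step 43: aaX[q3]aaa#aaa (head 3)
Step 44: aa[q3]Xaaa#aaa (head 2)
Step 45: aaa[q0]aaa#aaa (head 3)
Step 46: aaaX[q1]aa#aaa (head 4)
Step 47: aaaXa[q1]a#aaa (head 5)
Step 48: aaaXaa[q1]#aaa (head 6)
Step 49: aaaXaa#[q2]aaa (head 7)
Step 50: aaaXaa#a[q2]aa (head 8)
Step 51: aaaXaa#aa[q2]a (head 9)
Step 52: aaaXaa#aaa[q2]□ (head 10)
Step 53: aaaXaa#aa[q3]aa (head 9)
Step 54: aaaXaa#a[q3]aaa (head 8)
Step 55: aaaXaa#[q3]aaaa (head 7)
Step 56: aaaXaa[q3]#aaaa (head 6)
Step 57: aaaXa[q3]a#aaaa (head 5)
Step 58: aaaX[q3]aa#aaaa (head 4)
Step 59: aaa[q3]Xaa#aaaa (head 3)
Step 60: aaaa[q0]aa#aaaa (head 4)
Step 61: aaaaX[q1]a#aaaa (head 5)
Step 62: aaaaXa[q1]#aaaa (head 6)
Step 63: aaaaXa#[q2]aaaa (head 7)
Step 64: aaaaXa#a[q2]aaa (head 8)
Step 65: aaaaXa#aa[q2]aa (head 9)
Step 66: aaaaXa#aaa[q2]a (head 10)
Step 67: aaaaXa#aaaa[q2]□ (head 11)
Step 68: aaaaXa#aaa[q3]aa (head 10)
Step 69: aaaaXa#aa[q3]aaa (head 9)
Step 70: aaaaXa#a[q3]aaaa (head 8)
Step 71: aaaaXa#[q3]aaaaa (head 7)
Step 72: aaaaXa[q3]#aaaaa (head 6)
Step 73: aaaaX[q3]a#aaaaa (head 5)
Step 74: aaaa[q3]Xa#aaaaa (head 4)
Step 75: aaaaa[q0]a#aaaaa (head 5)
Step 76: aaaaaX[q1]#aaaaa (head 6)
Step 77: aaaaaX#[q2]aaaaa (head 7)
Step 78: aaaaaX#a[q2]aaaa (head 8)
Step 79: aaaaaX#aa[q2]aaa (head 9)
Step 80: aaaaaX#aaa[q2]aa (head 10)
Step 81: aaaaaX#aaaa[q2]a (head 11)
Step 82: aaaaaX#aaaaa[q2]□ (head 12)
Step 83: aaaaaX#aaaa[q3]aa (head 11)
Step 84: aaaaaX#aaa[q3]aaa (head 10)
Step 85: aaaaaX#aa[q3]aaaa (head 9)
Step 86: aaaaaX#a[q3]aaaaa (head 8)
Step 87: aaaaaX#[q3]aaaaaa (head 7)
Step 88: aaaaaX[q3]#aaaaaa (head 6)
Step 89: aaaaa[q3]X#aaaaaa (head 5)
Step 90: aaaaaa[q0]#aaaaaa (head 6)
Step 91: aaaaaa#[q3]aaaaaa (head 7)
Step 92: aaaaaa[q3]#aaaaaa (head 6)
Step 93: aaaaa[q3]a#aaaaaa (head 5)
Step 94: aaaa[q3]aa#aaaaaa (head 4)
Step 95: aaa[q3]aaa#aaaaaa (head 3)
Step 96: aa[q3]aaaa#aaaaaa (head 2)
Step 97: a[q3]aaaaa#aaaaaa (head 1)
Step 98: [q3]aaaaaa#aaaaaa (head 0)
Step 99: [q3]□aaaaaa#aaaaaa (head -1)
Step 100: □[qA]aaaaaa#aaaaaa (head 0)
The machine is in qA, so it halts and accepts.
It halts after 100 steps.

Final answer: Yes - halts after 100 steps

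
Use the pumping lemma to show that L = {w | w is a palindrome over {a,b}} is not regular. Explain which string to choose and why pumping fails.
Language: L = {w | w is a palindrome over {a,b}} (strings that read the same forwards and backwards)
Step 1: Assume for contradiction that L is regular, with pumping length p.
Step 2: Choose s = a^p b a^p. Then s ∈ L (it reads the same forwards and backwards) and |s| ≥ p.
Step 3: Consider any decomposition s = xyz with |xy| ≤ p and |y| > 0. Since |xy| ≤ p and the first p symbols of s are all a's, y = a^k for some k with 1 ≤ k ≤ p.
Step 4: Pumping up (i = 2): xy²z = a^(p+k) b a^p. Its reverse is a^p b a^(p+k) ≠ a^(p+k) b a^p (the single b is no longer in the middle), so xy²z is not a palindrome and xy²z ∉ L.
This contradicts the pumping lemma, so L is not regular.

Final answer: Choose s = a^p b a^p. Since |xy| ≤ p, y = a^k with k ≥ 1. Then xy²z = a^(p+k) b a^p is not a palindrome, so ∉ L.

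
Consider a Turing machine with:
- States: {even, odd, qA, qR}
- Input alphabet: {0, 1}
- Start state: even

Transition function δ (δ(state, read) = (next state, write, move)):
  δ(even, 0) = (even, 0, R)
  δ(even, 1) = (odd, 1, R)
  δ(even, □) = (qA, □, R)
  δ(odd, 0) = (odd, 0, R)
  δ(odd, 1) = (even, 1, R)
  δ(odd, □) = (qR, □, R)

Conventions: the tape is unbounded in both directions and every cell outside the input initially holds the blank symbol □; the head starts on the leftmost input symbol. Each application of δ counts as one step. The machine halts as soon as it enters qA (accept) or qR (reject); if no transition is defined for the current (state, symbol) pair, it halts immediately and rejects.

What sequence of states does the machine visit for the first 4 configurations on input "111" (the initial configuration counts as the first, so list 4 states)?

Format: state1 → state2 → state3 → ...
Step 0: [even]111 (head at position 0)
Step 1: δ(even, 1) = (odd, 1, R)  ⊢  1[odd]11 (head at position 1)
Step 2: δ(odd, 1) = (even, 1, R)  ⊢  11[even]1 (head at position 2)
Step 3: δ(even, 1) = (odd, 1, R)  ⊢  111[odd]□ (head at position 3)
Reading off the states of these 4 configurations: even → odd → even → odd

Final answer: even → odd → even → odd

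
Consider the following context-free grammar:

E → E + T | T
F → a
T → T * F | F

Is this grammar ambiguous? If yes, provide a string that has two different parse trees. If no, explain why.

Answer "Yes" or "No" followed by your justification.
This is the standard stratified expression grammar: '+' is introduced only by the left-recursive rule E → E + T and '*' only by the left-recursive rule T → T * F, with F → a. For any string, the last '+' must be the one produced at the root E (everything after it is a T containing no '+'), and likewise within each T the last '*' is produced at its root. This fixes the parse tree uniquely (left-associative, '*' binding tighter than '+'), so every string has exactly one parse tree.

Final answer: No - the grammar is unambiguous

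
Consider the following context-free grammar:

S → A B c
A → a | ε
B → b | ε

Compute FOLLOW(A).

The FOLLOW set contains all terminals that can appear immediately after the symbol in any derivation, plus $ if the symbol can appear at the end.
A occurs in S → A B c followed by B c. Add FIRST(B) minus ε = {b}; B is nullable (B → ε), so what follows B can also follow A: the terminal c. FOLLOW(A) = {b, c}.

Final answer: {b, c}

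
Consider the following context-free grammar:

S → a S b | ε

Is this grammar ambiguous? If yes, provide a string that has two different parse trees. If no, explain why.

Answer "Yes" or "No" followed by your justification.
At every step exactly one production applies: if the remaining string to generate is non-empty it starts with a and ends with b, forcing S → a S b; if it is empty, S → ε is forced. Hence each string a^n b^n has exactly one derivation (S → a S b applied n times, then S → ε) and one parse tree.

Final answer: No - the grammar is unambiguous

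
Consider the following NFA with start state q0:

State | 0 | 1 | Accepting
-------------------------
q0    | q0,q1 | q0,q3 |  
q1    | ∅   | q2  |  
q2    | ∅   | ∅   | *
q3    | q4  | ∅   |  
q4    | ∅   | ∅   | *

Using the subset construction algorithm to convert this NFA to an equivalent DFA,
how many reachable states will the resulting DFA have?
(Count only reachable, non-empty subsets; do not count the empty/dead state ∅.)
Start subset: {q0}
{q0}: on 0 → {q0, q1}, on 1 → {q0, q3}
{q0, q1}: on 0 → {q0, q1}, on 1 → {q0, q2, q3}
{q0, q3}: on 0 → {q0, q1, q4}, on 1 → {q0, q3}
{q0, q2, q3}: on 0 → {q0, q1, q4}, on 1 → {q0, q3}
{q0, q1, q4}: on 0 → {q0, q1}, on 1 → {q0, q2, q3}
Reachable non-empty subsets: {q0}, {q0, q1}, {q0, q3}, {q0, q2, q3}, {q0, q1, q4} — 5 in total.

Final answer: 5 states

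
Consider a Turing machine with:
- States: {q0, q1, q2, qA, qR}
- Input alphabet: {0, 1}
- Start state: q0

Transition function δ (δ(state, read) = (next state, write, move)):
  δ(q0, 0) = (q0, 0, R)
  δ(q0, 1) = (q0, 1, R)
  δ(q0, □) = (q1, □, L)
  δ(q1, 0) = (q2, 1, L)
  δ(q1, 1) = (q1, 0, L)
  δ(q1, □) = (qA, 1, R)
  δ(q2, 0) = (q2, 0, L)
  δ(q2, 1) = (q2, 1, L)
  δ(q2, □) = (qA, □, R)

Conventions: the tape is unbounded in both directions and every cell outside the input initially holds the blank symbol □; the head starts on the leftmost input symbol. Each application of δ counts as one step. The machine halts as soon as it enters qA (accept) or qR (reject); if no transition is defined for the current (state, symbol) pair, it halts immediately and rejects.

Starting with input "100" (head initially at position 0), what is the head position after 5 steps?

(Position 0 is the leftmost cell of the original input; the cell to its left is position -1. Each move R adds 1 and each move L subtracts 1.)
Step 0: [q0]100 (head at position 0)
Step 1: δ(q0, 1) = (q0, 1, R)  ⊢  1[q0]00 (head at position 1)
Step 2: δ(q0, 0) = (q0, 0, R)  ⊢  10[q0]0 (head at position 2)
Step 3: δ(q0, 0) = (q0, 0, R)  ⊢  100[q0]□ (head at position 3)
Step 4: δ(q0, □) = (q1, □, L)  ⊢  10[q1]0□ (head at position 2)
Step 5: δ(q1, 0) = (q2, 1, L)  ⊢  1[q2]01□ (head at position 1)
Head position after 5 steps: 1

Final answer: Position 1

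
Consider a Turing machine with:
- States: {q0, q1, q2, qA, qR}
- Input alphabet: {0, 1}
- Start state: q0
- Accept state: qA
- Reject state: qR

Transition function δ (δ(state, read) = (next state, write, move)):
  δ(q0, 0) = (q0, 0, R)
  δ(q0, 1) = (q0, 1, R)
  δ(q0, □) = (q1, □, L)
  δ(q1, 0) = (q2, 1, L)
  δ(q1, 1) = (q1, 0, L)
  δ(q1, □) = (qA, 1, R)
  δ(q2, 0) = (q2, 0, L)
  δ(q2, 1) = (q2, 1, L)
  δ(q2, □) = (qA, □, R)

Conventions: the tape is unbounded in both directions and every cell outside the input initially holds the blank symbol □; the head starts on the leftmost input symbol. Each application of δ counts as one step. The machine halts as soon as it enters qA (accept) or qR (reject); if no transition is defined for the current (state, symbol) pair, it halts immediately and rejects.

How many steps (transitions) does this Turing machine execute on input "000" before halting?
Step 0: [q0]000 (head at position 0)
Step 1: δ(q0, 0) = (q0, 0, R)  ⊢  0[q0]00 (head at position 1)
Step 2: δ(q0, 0) = (q0, 0, R)  ⊢  00[q0]0 (head at position 2)
Step 3: δ(q0, 0) = (q0, 0, R)  ⊢  000[q0]□ (head at position 3)
Step 4: δ(q0, □) = (q1, □, L)  ⊢  00[q1]0□ (head at position 2)
Step 5: δ(q1, 0) = (q2, 1, L)  ⊢  0[q2]01□ (head at position 1)
Step 6: δ(q2, 0) = (q2, 0, L)  ⊢  [q2]001□ (head at position 0)
Step 7: δ(q2, 0) = (q2, 0, L)  ⊢  [q2]□001□ (head at position -1)
Step 8: δ(q2, □) = (qA, □, R)  ⊢  □[qA]001□ (head at position 0)
The machine is in qA, so it halts and accepts.
Number of transitions executed: 8.

Final answer: 8 steps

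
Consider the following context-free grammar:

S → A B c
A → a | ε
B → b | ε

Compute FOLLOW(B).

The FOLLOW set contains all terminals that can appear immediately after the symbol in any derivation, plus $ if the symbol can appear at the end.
B occurs in S → A B c, immediately followed by the terminal c. So FOLLOW(B) = {c}.

Final answer: {c}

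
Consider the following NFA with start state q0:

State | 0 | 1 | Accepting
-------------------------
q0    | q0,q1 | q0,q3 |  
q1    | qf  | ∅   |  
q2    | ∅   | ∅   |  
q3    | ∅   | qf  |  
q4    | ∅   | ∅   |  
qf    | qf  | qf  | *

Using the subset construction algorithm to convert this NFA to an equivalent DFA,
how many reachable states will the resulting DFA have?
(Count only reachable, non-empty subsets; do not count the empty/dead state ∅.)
Start subset: {q0}
{q0}: on 0 → {q0, q1}, on 1 → {q0, q3}
{q0, q1}: on 0 → {q0, q1, qf}, on 1 → {q0, q3}
{q0, q3}: on 0 → {q0, q1}, on 1 → {q0, q3, qf}
{q0, q1, qf}: on 0 → {q0, q1, qf}, on 1 → {q0, q3, qf}
{q0, q3, qf}: on 0 → {q0, q1, qf}, on 1 → {q0, q3, qf}
Reachable non-empty subsets: {q0}, {q0, q1}, {q0, q3}, {q0, q1, qf}, {q0, q3, qf} — 5 in total.

Final answer: 5 states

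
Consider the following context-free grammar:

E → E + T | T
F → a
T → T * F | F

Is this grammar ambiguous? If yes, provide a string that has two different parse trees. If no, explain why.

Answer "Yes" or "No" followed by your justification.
This is the standard stratified expression grammar: '+' is introduced only by the left-recursive rule E → E + T and '*' only by the left-recursive rule T → T * F, with F → a. For any string, the last '+' must be the one produced at the root E (everything after it is a T containing no '+'), and likewise within each T the last '*' is produced at its root. This fixes the parse tree uniquely (left-associative, '*' binding tighter than '+'), so every string has exactly one parse tree.

Final answer: No - the grammar is unambiguous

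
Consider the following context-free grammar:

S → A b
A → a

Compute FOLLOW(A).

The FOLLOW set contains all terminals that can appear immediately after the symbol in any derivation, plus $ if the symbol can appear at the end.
A occurs only in S → A b, where it is immediately followed by the terminal b. So FOLLOW(A) = {b}.

Final answer: {b}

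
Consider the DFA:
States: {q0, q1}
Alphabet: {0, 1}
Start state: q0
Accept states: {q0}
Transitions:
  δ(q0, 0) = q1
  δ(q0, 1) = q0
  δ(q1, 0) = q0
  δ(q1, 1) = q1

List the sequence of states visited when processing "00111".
Starting at q0
Read '0': q0 -> q1
Read '0': q1 -> q0
Read '1': q0 -> q0
Read '1': q0 -> q0
Read '1': q0 -> q0

Final answer: q0 -> q1 -> q0 -> q0 -> q0 -> q0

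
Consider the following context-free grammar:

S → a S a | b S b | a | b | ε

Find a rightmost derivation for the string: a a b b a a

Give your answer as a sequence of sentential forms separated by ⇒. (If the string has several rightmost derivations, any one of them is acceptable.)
Start with S.
Step 1: the rightmost non-terminal is S; apply S → a S a:  a S a
Step 2: the rightmost non-terminal is S; apply S → a S a:  a a S a a
Step 3: the rightmost non-terminal is S; apply S → b S b:  a a b S b a a
Step 4: the rightmost non-terminal is S; apply S → ε:  a a b b a a

Final answer: S ⇒ a S a ⇒ a a S a a ⇒ a a b S b a a ⇒ a a b b a a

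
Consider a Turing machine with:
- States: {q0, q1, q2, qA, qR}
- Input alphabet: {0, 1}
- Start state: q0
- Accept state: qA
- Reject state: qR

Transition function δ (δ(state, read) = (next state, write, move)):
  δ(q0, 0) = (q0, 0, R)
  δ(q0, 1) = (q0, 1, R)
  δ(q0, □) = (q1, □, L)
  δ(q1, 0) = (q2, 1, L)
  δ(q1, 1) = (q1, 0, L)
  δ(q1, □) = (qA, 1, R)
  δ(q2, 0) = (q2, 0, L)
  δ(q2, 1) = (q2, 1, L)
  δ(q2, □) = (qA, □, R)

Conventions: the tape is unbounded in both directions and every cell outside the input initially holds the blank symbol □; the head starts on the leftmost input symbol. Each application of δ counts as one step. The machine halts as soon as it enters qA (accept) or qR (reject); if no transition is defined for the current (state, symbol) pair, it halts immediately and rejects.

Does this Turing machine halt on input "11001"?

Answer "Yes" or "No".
Step 0: [q0]11001 (head at position 0)
Step 1: δ(q0, 1) = (q0, 1, R)  ⊢  1[q0]1001 (head at position 1)
Step 2: δ(q0, 1) = (q0, 1, R)  ⊢  11[q0]001 (head at position 2)
Step 3: δ(q0, 0) = (q0, 0, R)  ⊢  110[q0]01 (head at position 3)
Step 4: δ(q0, 0) = (q0, 0, R)  ⊢  1100[q0]1 (head at position 4)
Step 5: δ(q0, 1) = (q0, 1, R)  ⊢  11001[q0]□ (head at position 5)
Step 6: δ(q0, □) = (q1, □, L)  ⊢  1100[q1]1□ (head at position 4)
Step 7: δ(q1, 1) = (q1, 0, L)  ⊢  110[q1]00□ (head at position 3)
Step 8: δ(q1, 0) = (q2, 1, L)  ⊢  11[q2]010□ (head at position 2)
Step 9: δ(q2, 0) = (q2, 0, L)  ⊢  1[q2]1010□ (head at position 1)
Step 10: δ(q2, 1) = (q2, 1, L)  ⊢  [q2]11010□ (head at position 0)
Step 11: δ(q2, 1) = (q2, 1, L)  ⊢  [q2]□11010□ (head at position -1)
Step 12: δ(q2, □) = (qA, □, R)  ⊢  □[qA]11010□ (head at position 0)
The machine is in qA, so it halts and accepts.
It halts after 12 steps.

Final answer: Yes - halts after 12 steps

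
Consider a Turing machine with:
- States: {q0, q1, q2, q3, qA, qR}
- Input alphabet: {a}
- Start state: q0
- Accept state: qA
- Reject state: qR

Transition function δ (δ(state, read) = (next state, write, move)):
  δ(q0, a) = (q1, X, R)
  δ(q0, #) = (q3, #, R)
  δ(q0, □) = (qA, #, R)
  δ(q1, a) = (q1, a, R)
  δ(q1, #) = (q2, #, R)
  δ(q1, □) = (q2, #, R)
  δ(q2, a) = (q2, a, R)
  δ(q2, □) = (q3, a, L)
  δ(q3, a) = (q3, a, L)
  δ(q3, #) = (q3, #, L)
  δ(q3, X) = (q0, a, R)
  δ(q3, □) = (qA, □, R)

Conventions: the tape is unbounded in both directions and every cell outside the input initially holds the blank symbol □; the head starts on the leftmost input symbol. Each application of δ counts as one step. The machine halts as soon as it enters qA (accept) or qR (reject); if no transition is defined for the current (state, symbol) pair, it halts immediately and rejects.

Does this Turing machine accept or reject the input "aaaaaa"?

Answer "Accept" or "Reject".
Trace (configuration after each step, as tape_left[state]tape_right with head position):
Step 0: [q0]aaaaaa (head at position 0)
Step 1: X[q1]aaaaa (head 1)
Step 2: Xa[q1]aaaa (head 2)
Step 3: Xaa[q1]aaa (head 3)
Step 4: Xaaa[q1]aa (head 4)
Step 5: Xaaaa[q1]a (head 5)
Step 6: Xaaaaa[q1]□ (head 6)
Step 7: Xaaaaa#[q2]□ (head 7)
Step 8: Xaaaaa[q3]#a (head 6)
Step 9: Xaaaa[q3]a#a (head 5)
Step 10: Xaaa[q3]aa#a (head 4)
Step 11: Xaa[q3]aaa#a (head 3)
Step 12: Xa[q3]aaaa#a (head 2)
Step 13: X[q3]aaaaa#a (head 1)
Step 14: [q3]Xaaaaa#a (head 0)
Step 15: a[q0]aaaaa#a (head 1)
Step 16: aX[q1]aaaa#a (head 2)
Step 17: aXa[q1]aaa#a (head 3)
Step 18: aXaa[q1]aa#a (head 4)
Step 19: aXaaa[q1]a#a (head 5)
Step 20: aXaaaa[q1]#a (head 6)
Step 21: aXaaaa#[q2]a (head 7)
Step 22: aXaaaa#a[q2]□ (head 8)
Step 23: aXaaaa#[q3]aa (head 7)
Step 24: aXaaaa[q3]#aa (head 6)
Step 25: aXaaa[q3]a#aa (head 5)
Step 26: aXaa[q3]aa#aa (head 4)
Step 27: aXa[q3]aaa#aa (head 3)
Step 28: aX[q3]aaaa#aa (head 2)
Step 29: a[q3]Xaaaa#aa (head 1)
Step 30: aa[q0]aaaa#aa (head 2)
Step 31: aaX[q1]aaa#aa (head 3)
Step 32: aaXa[q1]aa#aa (head 4)
Step 33: aaXaa[q1]a#aa (head 5)
Step 34: aaXaaa[q1]#aa (head 6)
Step 35: aaXaaa#[q2]aa (head 7)
Step 36: aaXaaa#a[q2]a (head 8)
Step 37: aaXaaa#aa[q2]□ (head 9)
Step 38: aaXaaa#a[q3]aa (head 8)
Step 39: aaXaaa#[q3]aaa (head 7)
Step 40: aaXaaa[q3]#aaa (head 6)
Step 41: aaXaa[q3]a#aaa (head 5)
Step 42: aaXa[q3]aa#aaa (head 4)
Step 43: aaX[q3]aaa#aaa (head 3)
Step 44: aa[q3]Xaaa#aaa (head 2)
Step 45: aaa[q0]aaa#aaa (head 3)
Step 46: aaaX[q1]aa#aaa (head 4)
Step 47: aaaXa[q1]a#aaa (head 5)
Step 48: aaaXaa[q1]#aaa (head 6)
Step 49: aaaXaa#[q2]aaa (head 7)
Step 50: aaaXaa#a[q2]aa (head 8)
Step 51: aaaXaa#aa[q2]a (head 9)
Step 52: aaaXaa#aaa[q2]□ (head 10)
Step 53: aaaXaa#aa[q3]aa (head 9)
Step 54: aaaXaa#a[q3]aaa (head 8)
Step 55: aaaXaa#[q3]aaaa (head 7)
Step 56: aaaXaa[q3]#aaaa (head 6)
Step 57: aaaXa[q3]a#aaaa (head 5)
Step 58: aaaX[q3]aa#aaaa (head 4)
Step 59: aaa[q3]Xaa#aaaa (head 3)
Step 60: aaaa[q0]aa#aaaa (head 4)
Step 61: aaaaX[q1]a#aaaa (head 5)
Step 62: aaaaXa[q1]#aaaa (head 6)
Step 63: aaaaXa#[q2]aaaa (head 7)
Step 64: aaaaXa#a[q2]aaa (head 8)
Step 65: aaaaXa#aa[q2]aa (head 9)
Step 66: aaaaXa#aaa[q2]a (head 10)
Step 67: aaaaXa#aaaa[q2]□ (head 11)
Step 68: aaaaXa#aaa[q3]aa (head 10)
Step 69: aaaaXa#aa[q3]aaa (head 9)
Step 70: aaaaXa#a[q3]aaaa (head 8)
Step 71: aaaaXa#[q3]aaaaa (head 7)
Step 72: aaaaXa[q3]#aaaaa (head 6)
Step 73: aaaaX[q3]a#aaaaa (head 5)
Step 74: aaaa[q3]Xa#aaaaa (head 4)
Step 75: aaaaa[q0]a#aaaaa (head 5)
Step 76: aaaaaX[q1]#aaaaa (head 6)
Step 77: aaaaaX#[q2]aaaaa (head 7)
Step 78: aaaaaX#a[q2]aaaa (head 8)
Step 79: aaaaaX#aa[q2]aaa (head 9)
Step 80: aaaaaX#aaa[q2]aa (head 10)
Step 81: aaaaaX#aaaa[q2]a (head 11)
Step 82: aaaaaX#aaaaa[q2]□ (head 12)
Step 83: aaaaaX#aaaa[q3]aa (head 11)
Step 84: aaaaaX#aaa[q3]aaa (head 10)
Step 85: aaaaaX#aa[q3]aaaa (head 9)
Step 86: aaaaaX#a[q3]aaaaa (head 8)
Step 87: aaaaaX#[q3]aaaaaa (head 7)
Step 88: aaaaaX[q3]#aaaaaa (head 6)
Step 89: aaaaa[q3]X#aaaaaa (head 5)
Step 90: aaaaaa[q0]#aaaaaa (head 6)
Step 91: aaaaaa#[q3]aaaaaa (head 7)
Step 92: aaaaaa[q3]#aaaaaa (head 6)
Step 93: aaaaa[q3]a#aaaaaa (head 5)
Step 94: aaaa[q3]aa#aaaaaa (head 4)
Step 95: aaa[q3]aaa#aaaaaa (head 3)
Step 96: aa[q3]aaaa#aaaaaa (head 2)
Step 97: a[q3]aaaaa#aaaaaa (head 1)
Step 98: [q3]aaaaaa#aaaaaa (head 0)
Step 99: [q3]□aaaaaa#aaaaaa (head -1)
Step 100: □[qA]aaaaaa#aaaaaa (head 0)
The machine is in qA, so it halts and accepts.

Final answer: Accept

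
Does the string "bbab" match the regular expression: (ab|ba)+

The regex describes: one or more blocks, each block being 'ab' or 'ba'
No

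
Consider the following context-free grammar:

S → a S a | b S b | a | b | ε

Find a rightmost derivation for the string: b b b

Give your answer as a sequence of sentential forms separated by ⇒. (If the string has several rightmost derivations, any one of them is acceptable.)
Start with S.
Step 1: the rightmost non-terminal is S; apply S → b S b:  b S b
Step 2: the rightmost non-terminal is S; apply S → b:  b b b

Final answer: S ⇒ b S b ⇒ b b b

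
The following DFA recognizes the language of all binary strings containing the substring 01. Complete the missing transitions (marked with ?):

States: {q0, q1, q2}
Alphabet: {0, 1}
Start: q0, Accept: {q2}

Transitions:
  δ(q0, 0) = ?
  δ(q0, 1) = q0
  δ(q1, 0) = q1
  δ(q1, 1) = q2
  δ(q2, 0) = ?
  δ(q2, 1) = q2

What each state remembers (consistent with the given transitions and accept states):
  q0: 01 not seen yet and the last symbol was not 0
  q1: 01 not seen yet and the last symbol was 0
  q2: the substring 01 has already been seen
Filling in the missing entries:
  δ(q0, 0): in q0 (01 not seen yet and the last symbol was not 0), after reading 0 we have: 01 not seen yet and the last symbol was 0 → q1
  δ(q2, 0): in q2 (the substring 01 has already been seen), after reading 0 we have: the substring 01 has already been seen → q2

Final answer: δ(q0, 0) = q1; δ(q2, 0) = q2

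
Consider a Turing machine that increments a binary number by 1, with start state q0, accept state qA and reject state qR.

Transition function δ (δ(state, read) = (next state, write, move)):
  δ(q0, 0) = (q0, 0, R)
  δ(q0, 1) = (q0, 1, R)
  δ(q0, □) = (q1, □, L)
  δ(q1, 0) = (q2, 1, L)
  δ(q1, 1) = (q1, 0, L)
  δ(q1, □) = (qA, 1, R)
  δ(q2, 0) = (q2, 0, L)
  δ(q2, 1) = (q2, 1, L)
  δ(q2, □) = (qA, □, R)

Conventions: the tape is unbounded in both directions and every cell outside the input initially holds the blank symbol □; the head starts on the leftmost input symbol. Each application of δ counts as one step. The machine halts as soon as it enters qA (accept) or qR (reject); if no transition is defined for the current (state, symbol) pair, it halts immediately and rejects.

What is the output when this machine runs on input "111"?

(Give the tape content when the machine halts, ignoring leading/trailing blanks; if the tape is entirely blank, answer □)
Step 0: [q0]111 (head at position 0)
Step 1: δ(q0, 1) = (q0, 1, R)  ⊢  1[q0]11 (head at position 1)
Step 2: δ(q0, 1) = (q0, 1, R)  ⊢  11[q0]1 (head at position 2)
Step 3: δ(q0, 1) = (q0, 1, R)  ⊢  111[q0]□ (head at position 3)
Step 4: δ(q0, □) = (q1, □, L)  ⊢  11[q1]1□ (head at position 2)
Step 5: δ(q1, 1) = (q1, 0, L)  ⊢  1[q1]10□ (head at position 1)
Step 6: δ(q1, 1) = (q1, 0, L)  ⊢  [q1]100□ (head at position 0)
Step 7: δ(q1, 1) = (q1, 0, L)  ⊢  [q1]□000□ (head at position -1)
Step 8: δ(q1, □) = (qA, 1, R)  ⊢  1[qA]000□ (head at position 0)
The machine is in qA, so it halts and accepts.
Tape content when halted (ignoring surrounding blanks): 1000

Final answer: Output: 1000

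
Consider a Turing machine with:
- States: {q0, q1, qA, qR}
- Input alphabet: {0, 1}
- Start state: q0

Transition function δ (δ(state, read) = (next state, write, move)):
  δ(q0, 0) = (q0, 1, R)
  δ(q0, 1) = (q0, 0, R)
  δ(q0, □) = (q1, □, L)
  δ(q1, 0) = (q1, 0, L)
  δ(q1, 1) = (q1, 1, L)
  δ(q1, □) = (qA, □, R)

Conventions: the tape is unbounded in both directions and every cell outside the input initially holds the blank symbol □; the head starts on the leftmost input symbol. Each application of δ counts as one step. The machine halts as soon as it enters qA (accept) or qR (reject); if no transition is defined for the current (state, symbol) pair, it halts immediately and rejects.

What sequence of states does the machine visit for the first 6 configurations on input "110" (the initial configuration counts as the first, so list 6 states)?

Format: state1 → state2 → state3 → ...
Step 0: [q0]110 (head at position 0)
Step 1: δ(q0, 1) = (q0, 0, R)  ⊢  0[q0]10 (head at position 1)
Step 2: δ(q0, 1) = (q0, 0, R)  ⊢  00[q0]0 (head at position 2)
Step 3: δ(q0, 0) = (q0, 1, R)  ⊢  001[q0]□ (head at position 3)
Step 4: δ(q0, □) = (q1, □, L)  ⊢  00[q1]1□ (head at position 2)
Step 5: δ(q1, 1) = (q1, 1, L)  ⊢  0[q1]01□ (head at position 1)
Reading off the states of these 6 configurations: q0 → q0 → q0 → q0 → q1 → q1

Final answer: q0 → q0 → q0 → q0 → q1 → q1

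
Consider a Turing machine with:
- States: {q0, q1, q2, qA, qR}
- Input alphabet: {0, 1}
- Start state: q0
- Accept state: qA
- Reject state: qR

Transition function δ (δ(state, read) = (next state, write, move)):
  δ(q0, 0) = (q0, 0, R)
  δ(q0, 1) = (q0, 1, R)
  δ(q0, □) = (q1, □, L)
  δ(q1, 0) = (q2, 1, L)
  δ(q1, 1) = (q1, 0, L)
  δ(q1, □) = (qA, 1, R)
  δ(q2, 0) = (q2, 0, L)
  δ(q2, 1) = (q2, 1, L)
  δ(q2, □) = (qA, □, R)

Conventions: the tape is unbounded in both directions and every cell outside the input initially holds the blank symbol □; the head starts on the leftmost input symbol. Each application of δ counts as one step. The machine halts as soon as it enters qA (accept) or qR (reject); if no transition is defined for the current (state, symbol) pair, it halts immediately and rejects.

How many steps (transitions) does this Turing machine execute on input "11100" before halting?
Step 0: [q0]11100 (head at position 0)
Step 1: δ(q0, 1) = (q0, 1, R)  ⊢  1[q0]1100 (head at position 1)
Step 2: δ(q0, 1) = (q0, 1, R)  ⊢  11[q0]100 (head at position 2)
Step 3: δ(q0, 1) = (q0, 1, R)  ⊢  111[q0]00 (head at position 3)
Step 4: δ(q0, 0) = (q0, 0, R)  ⊢  1110[q0]0 (head at position 4)
Step 5: δ(q0, 0) = (q0, 0, R)  ⊢  11100[q0]□ (head at position 5)
Step 6: δ(q0, □) = (q1, □, L)  ⊢  1110[q1]0□ (head at position 4)
Step 7: δ(q1, 0) = (q2, 1, L)  ⊢  111[q2]01□ (head at position 3)
Step 8: δ(q2, 0) = (q2, 0, L)  ⊢  11[q2]101□ (head at position 2)
Step 9: δ(q2, 1) = (q2, 1, L)  ⊢  1[q2]1101□ (head at position 1)
Step 10: δ(q2, 1) = (q2, 1, L)  ⊢  [q2]11101□ (head at position 0)
Step 11: δ(q2, 1) = (q2, 1, L)  ⊢  [q2]□11101□ (head at position -1)
Step 12: δ(q2, □) = (qA, □, R)  ⊢  □[qA]11101□ (head at position 0)
The machine is in qA, so it halts and accepts.
Number of transitions executed: 12.

Final answer: 12 steps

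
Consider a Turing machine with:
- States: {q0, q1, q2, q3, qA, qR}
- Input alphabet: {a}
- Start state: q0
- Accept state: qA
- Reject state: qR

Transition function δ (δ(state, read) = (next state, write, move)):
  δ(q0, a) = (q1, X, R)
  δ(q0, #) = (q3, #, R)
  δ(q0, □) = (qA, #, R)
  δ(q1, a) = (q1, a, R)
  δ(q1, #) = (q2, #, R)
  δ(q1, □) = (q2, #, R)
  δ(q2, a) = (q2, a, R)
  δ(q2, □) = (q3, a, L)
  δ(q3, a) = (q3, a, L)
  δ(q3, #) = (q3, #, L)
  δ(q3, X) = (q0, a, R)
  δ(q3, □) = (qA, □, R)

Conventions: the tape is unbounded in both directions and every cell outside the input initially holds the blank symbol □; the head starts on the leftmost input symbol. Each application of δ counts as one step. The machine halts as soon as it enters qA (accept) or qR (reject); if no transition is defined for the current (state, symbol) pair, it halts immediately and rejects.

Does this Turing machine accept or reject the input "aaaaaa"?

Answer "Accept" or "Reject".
Trace (configuration after each step, as tape_left[state]tape_right with head position):
Step 0: [q0]aaaaaa (head at position 0)
Step 1: X[q1]aaaaa (head 1)
Step 2: Xa[q1]aaaa (head 2)
Step 3: Xaa[q1]aaa (head 3)
Step 4: Xaaa[q1]aa (head 4)
Step 5: Xaaaa[q1]a (head 5)
Step 6: Xaaaaa[q1]□ (head 6)
Step 7: Xaaaaa#[q2]□ (head 7)
Step 8: Xaaaaa[q3]#a (head 6)
Step 9: Xaaaa[q3]a#a (head 5)
Step 10: Xaaa[q3]aa#a (head 4)
Step 11: Xaa[q3]aaa#a (head 3)
Step 12: Xa[q3]aaaa#a (head 2)
Step 13: X[q3]aaaaa#a (head 1)
Step 14: [q3]Xaaaaa#a (head 0)
Step 15: a[q0]aaaaa#a (head 1)
Step 16: aX[q1]aaaa#a (head 2)
Step 17: aXa[q1]aaa#a (head 3)
Step 18: aXaa[q1]aa#a (head 4)
Step 19: aXaaa[q1]a#a (head 5)
Step 20: aXaaaa[q1]#a (head 6)
Step 21: aXaaaa#[q2]a (head 7)
Step 22: aXaaaa#a[q2]□ (head 8)
Step 23: aXaaaa#[q3]aa (head 7)
Step 24: aXaaaa[q3]#aa (head 6)
Step 25: aXaaa[q3]a#aa (head 5)
Step 26: aXaa[q3]aa#aa (head 4)
Step 27: aXa[q3]aaa#aa (head 3)
Step 28: aX[q3]aaaa#aa (head 2)
Step 29: a[q3]Xaaaa#aa (head 1)
Step 30: aa[q0]aaaa#aa (head 2)
Step 31: aaX[q1]aaa#aa (head 3)
Step 32: aaXa[q1]aa#aa (head 4)
Step 33: aaXaa[q1]a#aa (head 5)
Step 34: aaXaaa[q1]#aa (head 6)
Step 35: aaXaaa#[q2]aa (head 7)
Step 36: aaXaaa#a[q2]a (head 8)
Step 37: aaXaaa#aa[q2]□ (head 9)
Step 38: aaXaaa#a[q3]aa (head 8)
Step 39: aaXaaa#[q3]aaa (head 7)
Step 40: aaXaaa[q3]#aaa (head 6)
Step 41: aaXaa[q3]a#aaa (head 5)
Step 42: aaXa[q3]aa#aaa (head 4)
Step 43: aaX[q3]aaa#aaa (head 3)
Step 44: aa[q3]Xaaa#aaa (head 2)
Step 45: aaa[q0]aaa#aaa (head 3)
Step 46: aaaX[q1]aa#aaa (head 4)
Step 47: aaaXa[q1]a#aaa (head 5)
Step 48: aaaXaa[q1]#aaa (head 6)
Step 49: aaaXaa#[q2]aaa (head 7)
Step 50: aaaXaa#a[q2]aa (head 8)
Step 51: aaaXaa#aa[q2]a (head 9)
Step 52: aaaXaa#aaa[q2]□ (head 10)
Step 53: aaaXaa#aa[q3]aa (head 9)
Step 54: aaaXaa#a[q3]aaa (head 8)
Step 55: aaaXaa#[q3]aaaa (head 7)
Step 56: aaaXaa[q3]#aaaa (head 6)
Step 57: aaaXa[q3]a#aaaa (head 5)
Step 58: aaaX[q3]aa#aaaa (head 4)
Step 59: aaa[q3]Xaa#aaaa (head 3)
Step 60: aaaa[q0]aa#aaaa (head 4)
Step 61: aaaaX[q1]a#aaaa (head 5)
Step 62: aaaaXa[q1]#aaaa (head 6)
Step 63: aaaaXa#[q2]aaaa (head 7)
Step 64: aaaaXa#a[q2]aaa (head 8)
Step 65: aaaaXa#aa[q2]aa (head 9)
Step 66: aaaaXa#aaa[q2]a (head 10)
Step 67: aaaaXa#aaaa[q2]□ (head 11)
Step 68: aaaaXa#aaa[q3]aa (head 10)
Step 69: aaaaXa#aa[q3]aaa (head 9)
Step 70: aaaaXa#a[q3]aaaa (head 8)
Step 71: aaaaXa#[q3]aaaaa (head 7)
Step 72: aaaaXa[q3]#aaaaa (head 6)
Step 73: aaaaX[q3]a#aaaaa (head 5)
Step 74: aaaa[q3]Xa#aaaaa (head 4)
Step 75: aaaaa[q0]a#aaaaa (head 5)
Step 76: aaaaaX[q1]#aaaaa (head 6)
Step 77: aaaaaX#[q2]aaaaa (head 7)
Step 78: aaaaaX#a[q2]aaaa (head 8)
Step 79: aaaaaX#aa[q2]aaa (head 9)
Step 80: aaaaaX#aaa[q2]aa (head 10)
Step 81: aaaaaX#aaaa[q2]a (head 11)
Step 82: aaaaaX#aaaaa[q2]□ (head 12)
Step 83: aaaaaX#aaaa[q3]aa (head 11)
Step 84: aaaaaX#aaa[q3]aaa (head 10)
Step 85: aaaaaX#aa[q3]aaaa (head 9)
Step 86: aaaaaX#a[q3]aaaaa (head 8)
Step 87: aaaaaX#[q3]aaaaaa (head 7)
Step 88: aaaaaX[q3]#aaaaaa (head 6)
Step 89: aaaaa[q3]X#aaaaaa (head 5)
Step 90: aaaaaa[q0]#aaaaaa (head 6)
Step 91: aaaaaa#[q3]aaaaaa (head 7)
Step 92: aaaaaa[q3]#aaaaaa (head 6)
Step 93: aaaaa[q3]a#aaaaaa (head 5)
Step 94: aaaa[q3]aa#aaaaaa (head 4)
Step 95: aaa[q3]aaa#aaaaaa (head 3)
Step 96: aa[q3]aaaa#aaaaaa (head 2)
Step 97: a[q3]aaaaa#aaaaaa (head 1)
Step 98: [q3]aaaaaa#aaaaaa (head 0)
Step 99: [q3]□aaaaaa#aaaaaa (head -1)
Step 100: □[qA]aaaaaa#aaaaaa (head 0)
The machine is in qA, so it halts and accepts.

Final answer: Accept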